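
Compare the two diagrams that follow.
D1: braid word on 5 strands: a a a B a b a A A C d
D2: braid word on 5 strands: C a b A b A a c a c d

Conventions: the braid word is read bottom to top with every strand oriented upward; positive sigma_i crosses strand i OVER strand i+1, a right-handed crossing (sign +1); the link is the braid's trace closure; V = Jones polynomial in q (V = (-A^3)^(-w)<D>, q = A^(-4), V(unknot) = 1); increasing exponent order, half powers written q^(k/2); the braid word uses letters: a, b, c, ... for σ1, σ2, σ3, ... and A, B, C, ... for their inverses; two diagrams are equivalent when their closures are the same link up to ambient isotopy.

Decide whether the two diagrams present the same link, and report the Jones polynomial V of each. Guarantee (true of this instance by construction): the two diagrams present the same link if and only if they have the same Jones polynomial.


equivalent: no
D1 (bracket A^-1 + A^7; 11 crossings at w = +3): V = -q^(1/2) - q^(5/2)
V(D2) = -q^(1/2) + q^(3/2) - q^(5/2) - q^(9/2)  [11 crossings, <D> = A^-3 + A^5 - A^9 + A^13, w = +5]
observation: V(q) takes 2 values over 2 diagrams, fixing the grouping


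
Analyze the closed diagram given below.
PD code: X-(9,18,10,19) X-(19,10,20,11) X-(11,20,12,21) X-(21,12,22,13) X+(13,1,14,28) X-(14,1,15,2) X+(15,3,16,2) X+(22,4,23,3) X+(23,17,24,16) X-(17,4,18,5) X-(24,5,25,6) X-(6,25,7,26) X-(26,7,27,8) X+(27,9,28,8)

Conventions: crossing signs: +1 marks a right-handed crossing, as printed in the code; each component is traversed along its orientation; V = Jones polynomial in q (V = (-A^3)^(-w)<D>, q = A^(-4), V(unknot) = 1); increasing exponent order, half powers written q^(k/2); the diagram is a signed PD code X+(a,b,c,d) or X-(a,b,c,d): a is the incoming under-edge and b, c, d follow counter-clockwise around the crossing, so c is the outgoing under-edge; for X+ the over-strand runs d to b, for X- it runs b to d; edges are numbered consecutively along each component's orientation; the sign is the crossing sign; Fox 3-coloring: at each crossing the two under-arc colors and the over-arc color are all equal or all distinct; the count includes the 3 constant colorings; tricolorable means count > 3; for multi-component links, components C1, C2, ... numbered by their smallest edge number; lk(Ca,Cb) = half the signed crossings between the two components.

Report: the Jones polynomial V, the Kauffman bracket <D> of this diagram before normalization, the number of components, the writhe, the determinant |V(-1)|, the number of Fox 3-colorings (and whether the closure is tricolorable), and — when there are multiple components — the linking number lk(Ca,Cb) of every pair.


V(q) = -q^-4 + q^-3 + q^-1
bracket: A^-8 + 1 - A^4, w = -4
1 component, writhe -4, over 14 crossings
det 3, colorings 9 of 3^14 — tricolorable
observation: w = -4 (over 14 crossings) is diagram-only; (-A^3)^(4) removes it from V


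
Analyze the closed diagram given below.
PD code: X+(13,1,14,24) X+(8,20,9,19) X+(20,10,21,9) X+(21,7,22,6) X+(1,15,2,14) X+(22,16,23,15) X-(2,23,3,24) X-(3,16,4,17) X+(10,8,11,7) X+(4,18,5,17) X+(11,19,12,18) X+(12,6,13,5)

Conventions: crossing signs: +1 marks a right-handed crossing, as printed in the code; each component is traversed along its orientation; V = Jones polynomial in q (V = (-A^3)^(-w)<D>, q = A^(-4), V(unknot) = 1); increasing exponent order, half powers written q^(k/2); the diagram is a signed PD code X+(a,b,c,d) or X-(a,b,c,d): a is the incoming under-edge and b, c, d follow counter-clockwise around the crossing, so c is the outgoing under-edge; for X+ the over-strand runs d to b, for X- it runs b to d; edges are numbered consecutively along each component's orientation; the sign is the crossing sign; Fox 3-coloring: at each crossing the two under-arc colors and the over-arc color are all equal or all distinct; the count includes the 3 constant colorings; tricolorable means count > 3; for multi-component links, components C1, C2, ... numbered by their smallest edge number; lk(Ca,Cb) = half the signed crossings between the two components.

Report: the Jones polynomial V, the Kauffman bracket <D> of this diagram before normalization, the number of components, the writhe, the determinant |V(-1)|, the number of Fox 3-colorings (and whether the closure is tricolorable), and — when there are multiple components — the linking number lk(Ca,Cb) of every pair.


V = q^2 - q^3 + 2q^4 - 2q^5 + 3q^6 - 2q^7 + q^8 - q^9
<D> = -A^-12 + A^-8 - 2A^-4 + 3 - 2A^4 + 2A^8 - A^12 + A^16 (w = +8)
1 component over 12 crossings, w = +8
3 Fox colorings among 3^12, |V(-1)| = 13: not tricolorable
why: V spans 7 powers of q: at least 7 crossings in any diagram


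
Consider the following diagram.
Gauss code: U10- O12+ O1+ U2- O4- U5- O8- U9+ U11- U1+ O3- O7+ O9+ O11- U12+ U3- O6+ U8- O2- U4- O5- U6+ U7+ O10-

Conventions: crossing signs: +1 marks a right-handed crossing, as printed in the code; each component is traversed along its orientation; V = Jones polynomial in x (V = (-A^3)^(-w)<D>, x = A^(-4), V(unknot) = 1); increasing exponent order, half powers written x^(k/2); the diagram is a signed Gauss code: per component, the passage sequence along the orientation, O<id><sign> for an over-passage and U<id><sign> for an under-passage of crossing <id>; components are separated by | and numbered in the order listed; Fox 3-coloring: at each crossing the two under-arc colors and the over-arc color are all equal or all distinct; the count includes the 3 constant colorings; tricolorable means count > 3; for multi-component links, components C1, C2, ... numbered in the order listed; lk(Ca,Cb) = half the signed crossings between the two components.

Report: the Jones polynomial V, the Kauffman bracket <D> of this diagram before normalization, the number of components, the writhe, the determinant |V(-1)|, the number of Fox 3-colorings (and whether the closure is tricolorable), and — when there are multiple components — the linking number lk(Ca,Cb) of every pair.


V = x^-5 - 2x^-4 + 3x^-3 - 3x^-2 + 3x^-1 - 3 + 2x - x^2 + x^3
<D> = A^-18 - A^-14 + 2A^-10 - 3A^-6 + 3A^-2 - 3A^2 + 3A^6 - 2A^10 + A^14 (w = -2)
1 component over 12 crossings, w = -2
3 Fox colorings among 3^12, |V(-1)| = 19: not tricolorable
why: w = -2 shifts under R1 moves; the (-A^3)^(2) factor cancels that in V


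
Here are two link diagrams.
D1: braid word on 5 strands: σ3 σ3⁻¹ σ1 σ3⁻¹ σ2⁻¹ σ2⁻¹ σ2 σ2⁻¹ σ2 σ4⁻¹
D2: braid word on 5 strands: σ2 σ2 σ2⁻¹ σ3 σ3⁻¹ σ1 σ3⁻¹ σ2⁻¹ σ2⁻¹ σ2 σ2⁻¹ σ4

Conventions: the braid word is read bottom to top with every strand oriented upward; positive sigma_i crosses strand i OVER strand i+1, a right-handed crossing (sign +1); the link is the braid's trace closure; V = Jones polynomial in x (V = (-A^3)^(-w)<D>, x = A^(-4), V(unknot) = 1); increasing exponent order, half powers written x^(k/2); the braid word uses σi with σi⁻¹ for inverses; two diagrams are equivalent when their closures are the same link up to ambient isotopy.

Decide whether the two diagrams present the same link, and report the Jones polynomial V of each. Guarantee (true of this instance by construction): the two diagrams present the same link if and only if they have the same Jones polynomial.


equivalent: yes
V(D1) = 1  (w -2, c 10, <D> = A^-6)
V(D2) = 1  (w 0, c 12, <D> = 1)
why: from 10 to 12 crossings by R-moves: one link, two diagrams


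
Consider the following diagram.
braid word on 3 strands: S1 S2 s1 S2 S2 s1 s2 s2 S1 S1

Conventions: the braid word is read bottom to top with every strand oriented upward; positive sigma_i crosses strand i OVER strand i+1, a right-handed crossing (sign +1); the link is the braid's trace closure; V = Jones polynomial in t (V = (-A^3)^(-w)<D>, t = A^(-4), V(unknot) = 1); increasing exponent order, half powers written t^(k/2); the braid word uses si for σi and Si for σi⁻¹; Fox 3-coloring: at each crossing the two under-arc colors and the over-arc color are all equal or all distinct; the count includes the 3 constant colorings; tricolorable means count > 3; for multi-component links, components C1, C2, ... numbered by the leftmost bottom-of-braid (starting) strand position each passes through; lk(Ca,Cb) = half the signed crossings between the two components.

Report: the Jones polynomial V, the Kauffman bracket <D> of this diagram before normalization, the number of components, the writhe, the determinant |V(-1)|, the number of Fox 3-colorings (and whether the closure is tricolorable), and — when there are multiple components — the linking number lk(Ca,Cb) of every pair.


V(t) = -t^-6 + 2t^-5 - 4t^-4 + 5t^-3 - 4t^-2 + 5t^-1 - 3 + 2t - t^2
bracket: -A^-14 + 2A^-10 - 3A^-6 + 5A^-2 - 4A^2 + 5A^6 - 4A^10 + 2A^14 - A^18, w = -2
1 component, writhe -2, over 10 crossings
det 27, colorings 9 of 3^10 — tricolorable
observation: det 27 = |V(-1)|; divisible by 3, so tricolorable


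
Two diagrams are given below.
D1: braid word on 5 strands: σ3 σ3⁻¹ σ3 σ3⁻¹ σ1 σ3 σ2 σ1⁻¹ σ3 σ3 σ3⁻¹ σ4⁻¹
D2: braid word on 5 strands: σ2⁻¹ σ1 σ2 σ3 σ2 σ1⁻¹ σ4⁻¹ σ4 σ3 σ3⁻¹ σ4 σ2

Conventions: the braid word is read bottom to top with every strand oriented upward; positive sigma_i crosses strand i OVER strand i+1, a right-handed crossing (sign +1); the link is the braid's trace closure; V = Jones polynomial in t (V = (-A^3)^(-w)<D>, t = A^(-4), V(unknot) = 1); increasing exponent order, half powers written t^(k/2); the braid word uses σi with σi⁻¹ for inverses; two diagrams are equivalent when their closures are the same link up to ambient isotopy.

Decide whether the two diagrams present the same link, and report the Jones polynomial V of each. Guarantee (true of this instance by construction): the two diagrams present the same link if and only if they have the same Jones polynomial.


same link: yes
V(D1) = 1 + t + t^2 + t^3  [12 crossings, <D> = A^-6 + A^-2 + A^2 + A^6, w = +2]
V(D2) = 1 + t + t^2 + t^3  [12 crossings, <D> = 1 + A^4 + A^8 + A^12, w = +4]
insight: from 12 to 12 crossings by R-moves: one link, two diagrams


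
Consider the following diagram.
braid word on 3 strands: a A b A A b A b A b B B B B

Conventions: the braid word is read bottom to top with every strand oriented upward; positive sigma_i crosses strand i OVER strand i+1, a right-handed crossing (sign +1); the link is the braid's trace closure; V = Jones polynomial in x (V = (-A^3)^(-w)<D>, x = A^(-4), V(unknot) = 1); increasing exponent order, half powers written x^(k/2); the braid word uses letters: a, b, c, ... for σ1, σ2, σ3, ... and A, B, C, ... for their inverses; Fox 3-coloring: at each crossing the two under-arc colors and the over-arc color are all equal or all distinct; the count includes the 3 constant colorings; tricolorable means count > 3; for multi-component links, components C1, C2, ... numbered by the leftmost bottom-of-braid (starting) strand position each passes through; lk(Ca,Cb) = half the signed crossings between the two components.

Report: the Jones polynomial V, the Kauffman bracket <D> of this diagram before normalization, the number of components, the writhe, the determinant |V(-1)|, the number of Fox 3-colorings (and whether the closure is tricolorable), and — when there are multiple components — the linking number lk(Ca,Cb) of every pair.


V(x) = x^-7 - 2x^-6 + 2x^-5 - 3x^-4 + 3x^-3 - 2x^-2 + 2x^-1
bracket: 2A^-8 - 2A^-4 + 3 - 3A^4 + 2A^8 - 2A^12 + A^16, w = -4
1 component, writhe -4, over 14 crossings
det 15, colorings 9 of 3^14 — tricolorable
observation: w = -4 (over 14 crossings) is diagram-only; (-A^3)^(4) removes it from V


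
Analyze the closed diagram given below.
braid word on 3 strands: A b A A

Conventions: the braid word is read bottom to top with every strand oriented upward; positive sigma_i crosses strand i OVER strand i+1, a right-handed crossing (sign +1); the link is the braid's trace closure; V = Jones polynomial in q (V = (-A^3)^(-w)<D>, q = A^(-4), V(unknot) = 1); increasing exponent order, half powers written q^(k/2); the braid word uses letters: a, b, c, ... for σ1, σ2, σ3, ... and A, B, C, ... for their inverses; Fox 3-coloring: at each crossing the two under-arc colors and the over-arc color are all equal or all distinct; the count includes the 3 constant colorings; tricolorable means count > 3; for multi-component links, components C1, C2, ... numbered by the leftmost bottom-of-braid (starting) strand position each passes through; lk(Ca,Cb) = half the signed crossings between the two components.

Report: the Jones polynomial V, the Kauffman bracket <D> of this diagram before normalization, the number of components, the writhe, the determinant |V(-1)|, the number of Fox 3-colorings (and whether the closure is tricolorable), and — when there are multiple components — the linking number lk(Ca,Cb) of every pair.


V(q) = -q^-4 + q^-3 + q^-1
bracket: A^-2 + A^6 - A^10, w = -2
1 component, writhe -2, over 4 crossings
det 3, colorings 9 of 3^4 — tricolorable
observation: |V(-1)| = 3: so tricolorable, since 3 divides 3


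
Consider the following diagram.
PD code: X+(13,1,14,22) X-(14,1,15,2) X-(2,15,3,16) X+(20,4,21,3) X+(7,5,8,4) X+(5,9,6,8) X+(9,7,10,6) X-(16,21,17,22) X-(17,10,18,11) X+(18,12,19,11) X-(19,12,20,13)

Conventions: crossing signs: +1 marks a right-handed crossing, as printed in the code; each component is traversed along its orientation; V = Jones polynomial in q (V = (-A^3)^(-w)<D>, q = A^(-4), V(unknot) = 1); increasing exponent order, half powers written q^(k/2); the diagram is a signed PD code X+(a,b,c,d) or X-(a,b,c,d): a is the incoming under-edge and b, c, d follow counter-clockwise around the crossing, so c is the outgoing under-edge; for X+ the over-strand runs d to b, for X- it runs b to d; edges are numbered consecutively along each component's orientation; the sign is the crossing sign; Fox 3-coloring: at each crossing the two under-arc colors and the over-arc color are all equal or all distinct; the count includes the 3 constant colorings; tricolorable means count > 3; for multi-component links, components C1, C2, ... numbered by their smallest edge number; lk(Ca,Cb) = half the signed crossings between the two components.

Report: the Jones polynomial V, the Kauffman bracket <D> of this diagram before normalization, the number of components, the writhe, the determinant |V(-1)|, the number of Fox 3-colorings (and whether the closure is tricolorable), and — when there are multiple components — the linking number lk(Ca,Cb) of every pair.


Jones polynomial: V(q) = q + q^3 - q^4
<D> = A^-13 - A^-9 - A^-1; writhe +1
components 1, writhe +1 (11 crossings)
3-colorings: 9 of 3^11, det 3 — tricolorable
note: the span of V is 3, forcing >= 3 crossings in any diagram


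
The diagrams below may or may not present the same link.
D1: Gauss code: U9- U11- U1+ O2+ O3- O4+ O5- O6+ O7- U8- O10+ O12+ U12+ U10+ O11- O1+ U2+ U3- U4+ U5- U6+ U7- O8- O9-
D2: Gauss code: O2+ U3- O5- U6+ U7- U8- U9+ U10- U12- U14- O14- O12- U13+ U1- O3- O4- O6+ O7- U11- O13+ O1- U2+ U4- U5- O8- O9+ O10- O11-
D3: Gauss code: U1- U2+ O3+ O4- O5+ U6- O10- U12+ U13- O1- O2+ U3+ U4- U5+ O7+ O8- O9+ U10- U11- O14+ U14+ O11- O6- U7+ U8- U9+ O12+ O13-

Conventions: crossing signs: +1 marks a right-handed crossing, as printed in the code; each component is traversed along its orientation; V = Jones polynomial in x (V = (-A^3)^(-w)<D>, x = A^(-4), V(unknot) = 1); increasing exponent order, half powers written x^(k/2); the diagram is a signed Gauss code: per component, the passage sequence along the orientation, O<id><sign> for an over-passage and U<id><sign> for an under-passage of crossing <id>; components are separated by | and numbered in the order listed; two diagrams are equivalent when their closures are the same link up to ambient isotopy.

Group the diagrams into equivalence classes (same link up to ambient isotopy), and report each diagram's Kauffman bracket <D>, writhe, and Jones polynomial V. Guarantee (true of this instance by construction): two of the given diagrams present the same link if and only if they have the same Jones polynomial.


classes: {D1} | {D2} | {D3}
V(D1) = 1  [12 crossings, <D> = 1, w = 0]
V(D2) = -x^-4 + x^-3 + x^-1  (w -6, c 14, <D> = A^-14 + A^-6 - A^-2)
D3 (bracket A^-8 - A^-4 + 1 - A^4 + A^8; 14 crossings at w = 0): V = x^-2 - x^-1 + 1 - x + x^2
note: 3 values of V(x) split the 3 diagrams


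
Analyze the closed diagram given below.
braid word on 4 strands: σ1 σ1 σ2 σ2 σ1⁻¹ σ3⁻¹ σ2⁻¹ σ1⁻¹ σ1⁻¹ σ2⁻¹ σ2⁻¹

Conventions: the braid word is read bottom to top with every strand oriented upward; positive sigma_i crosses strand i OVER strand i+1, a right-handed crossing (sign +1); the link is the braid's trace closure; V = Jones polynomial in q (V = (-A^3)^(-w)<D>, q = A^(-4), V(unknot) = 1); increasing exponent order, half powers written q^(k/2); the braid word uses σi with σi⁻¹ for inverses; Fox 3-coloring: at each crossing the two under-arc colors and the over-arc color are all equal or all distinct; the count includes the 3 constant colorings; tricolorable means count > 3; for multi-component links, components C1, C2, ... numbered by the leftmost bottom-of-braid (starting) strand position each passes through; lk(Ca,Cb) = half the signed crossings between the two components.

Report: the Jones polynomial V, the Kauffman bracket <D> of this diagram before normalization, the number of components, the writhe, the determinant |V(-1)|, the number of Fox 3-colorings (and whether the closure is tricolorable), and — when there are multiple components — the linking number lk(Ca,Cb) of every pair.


V = -q^-4 + q^-3 + q^-1
<D> = -A^-5 - A^3 + A^7 (w = -3)
1 component over 11 crossings, w = -3
9 Fox colorings among 3^11, |V(-1)| = 3: tricolorable
why: w = -3 shifts under R1 moves; the (-A^3)^(3) factor cancels that in V


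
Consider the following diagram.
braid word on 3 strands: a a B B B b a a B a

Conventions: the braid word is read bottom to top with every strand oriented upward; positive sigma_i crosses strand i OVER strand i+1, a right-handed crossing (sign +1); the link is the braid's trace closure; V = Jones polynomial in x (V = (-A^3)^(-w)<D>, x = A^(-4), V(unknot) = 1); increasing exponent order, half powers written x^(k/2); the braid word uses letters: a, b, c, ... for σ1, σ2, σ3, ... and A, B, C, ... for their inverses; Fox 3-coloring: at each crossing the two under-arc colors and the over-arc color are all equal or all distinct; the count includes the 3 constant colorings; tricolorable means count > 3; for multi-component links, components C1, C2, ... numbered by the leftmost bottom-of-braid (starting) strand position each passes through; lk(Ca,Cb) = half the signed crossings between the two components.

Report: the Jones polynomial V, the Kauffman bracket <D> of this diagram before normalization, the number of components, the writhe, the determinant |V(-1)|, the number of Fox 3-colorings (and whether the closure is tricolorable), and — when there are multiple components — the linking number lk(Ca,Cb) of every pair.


Jones polynomial: V(x) = -x^-2 + 2x^-1 - 3 + 5x - 4x^2 + 5x^3 - 4x^4 + 2x^5 - x^6
<D> = -A^-18 + 2A^-14 - 4A^-10 + 5A^-6 - 4A^-2 + 5A^2 - 3A^6 + 2A^10 - A^14; writhe +2
components 1, writhe +2 (10 crossings)
3-colorings: 9 of 3^10, det 27 — tricolorable
note: free reduction leaves σ1 σ1 σ2⁻¹ σ2⁻¹ σ1 σ1 σ2⁻¹ σ1 of the original 10 letters


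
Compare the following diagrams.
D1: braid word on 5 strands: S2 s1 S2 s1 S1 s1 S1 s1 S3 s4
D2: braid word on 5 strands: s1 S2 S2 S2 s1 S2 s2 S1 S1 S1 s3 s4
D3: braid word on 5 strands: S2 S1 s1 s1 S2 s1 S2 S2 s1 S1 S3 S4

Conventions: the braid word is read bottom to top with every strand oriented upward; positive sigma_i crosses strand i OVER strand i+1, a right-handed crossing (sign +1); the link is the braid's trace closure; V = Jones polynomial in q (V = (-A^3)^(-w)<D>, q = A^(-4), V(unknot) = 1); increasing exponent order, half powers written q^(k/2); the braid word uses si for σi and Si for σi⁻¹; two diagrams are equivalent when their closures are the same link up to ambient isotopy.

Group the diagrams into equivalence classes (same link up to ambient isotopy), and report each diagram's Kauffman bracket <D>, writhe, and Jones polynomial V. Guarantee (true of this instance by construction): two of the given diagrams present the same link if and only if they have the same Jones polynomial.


equivalence classes: {D1} | {D2} | {D3}
D1 (bracket A^-8 - A^-4 + 1 - A^4 + A^8; 10 crossings at w = 0): V = q^-2 - q^-1 + 1 - q + q^2
D2 (bracket A^-2 + A^6 - A^10; 12 crossings at w = -2): V = -q^-4 + q^-3 + q^-1
V(D3) = q^-5 - 2q^-4 + 2q^-3 - 2q^-2 + 2q^-1 - 1 + q  (w -4, c 12, <D> = A^-16 - A^-12 + 2A^-8 - 2A^-4 + 2 - 2A^4 + A^8)
observation: V(q) takes 3 values over 3 diagrams, fixing the grouping


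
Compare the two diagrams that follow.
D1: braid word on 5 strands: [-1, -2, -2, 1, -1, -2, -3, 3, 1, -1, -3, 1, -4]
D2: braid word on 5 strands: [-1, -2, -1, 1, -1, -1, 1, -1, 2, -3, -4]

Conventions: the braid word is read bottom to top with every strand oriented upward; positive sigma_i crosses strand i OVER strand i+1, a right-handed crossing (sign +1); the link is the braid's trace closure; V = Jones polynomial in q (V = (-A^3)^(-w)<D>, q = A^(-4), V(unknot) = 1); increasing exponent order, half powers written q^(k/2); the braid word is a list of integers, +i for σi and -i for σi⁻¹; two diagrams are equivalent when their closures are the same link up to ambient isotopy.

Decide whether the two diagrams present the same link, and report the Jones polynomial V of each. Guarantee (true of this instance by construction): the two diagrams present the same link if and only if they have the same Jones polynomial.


equivalent: no
D1 (bracket A^-13 + A^-9 + A^-5 - A^3; 13 crossings at w = -5): V = q^(-9/2) - q^(-5/2) - q^(-3/2) - q^(-1/2)
V(D2) = -q^(-5/2) - q^(-1/2)  [11 crossings, <D> = A^-13 + A^-5, w = -5]
observation: V(q) takes 2 values over 2 diagrams, fixing the grouping


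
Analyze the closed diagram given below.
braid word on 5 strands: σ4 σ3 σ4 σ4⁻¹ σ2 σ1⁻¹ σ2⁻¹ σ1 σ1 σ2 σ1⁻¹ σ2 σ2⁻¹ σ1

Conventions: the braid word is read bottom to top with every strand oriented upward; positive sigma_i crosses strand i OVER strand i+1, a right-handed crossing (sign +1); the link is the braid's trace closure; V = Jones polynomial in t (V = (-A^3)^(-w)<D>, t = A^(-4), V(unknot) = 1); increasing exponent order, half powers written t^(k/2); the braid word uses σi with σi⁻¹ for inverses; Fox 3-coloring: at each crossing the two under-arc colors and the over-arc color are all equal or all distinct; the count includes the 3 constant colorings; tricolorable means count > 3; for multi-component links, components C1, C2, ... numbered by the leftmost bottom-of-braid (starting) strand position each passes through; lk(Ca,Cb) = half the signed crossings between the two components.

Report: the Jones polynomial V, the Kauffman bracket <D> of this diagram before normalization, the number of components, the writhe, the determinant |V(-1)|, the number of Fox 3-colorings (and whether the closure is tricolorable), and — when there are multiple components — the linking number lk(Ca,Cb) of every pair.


V = t + t^3 - t^4
<D> = -A^-4 + 1 + A^8 (w = +4)
1 component over 14 crossings, w = +4
9 Fox colorings among 3^14, |V(-1)| = 3: tricolorable
why: free reduction leaves σ4 σ3 σ2 σ1⁻¹ σ2⁻¹ σ1 σ1 σ2 of the original 14 letters


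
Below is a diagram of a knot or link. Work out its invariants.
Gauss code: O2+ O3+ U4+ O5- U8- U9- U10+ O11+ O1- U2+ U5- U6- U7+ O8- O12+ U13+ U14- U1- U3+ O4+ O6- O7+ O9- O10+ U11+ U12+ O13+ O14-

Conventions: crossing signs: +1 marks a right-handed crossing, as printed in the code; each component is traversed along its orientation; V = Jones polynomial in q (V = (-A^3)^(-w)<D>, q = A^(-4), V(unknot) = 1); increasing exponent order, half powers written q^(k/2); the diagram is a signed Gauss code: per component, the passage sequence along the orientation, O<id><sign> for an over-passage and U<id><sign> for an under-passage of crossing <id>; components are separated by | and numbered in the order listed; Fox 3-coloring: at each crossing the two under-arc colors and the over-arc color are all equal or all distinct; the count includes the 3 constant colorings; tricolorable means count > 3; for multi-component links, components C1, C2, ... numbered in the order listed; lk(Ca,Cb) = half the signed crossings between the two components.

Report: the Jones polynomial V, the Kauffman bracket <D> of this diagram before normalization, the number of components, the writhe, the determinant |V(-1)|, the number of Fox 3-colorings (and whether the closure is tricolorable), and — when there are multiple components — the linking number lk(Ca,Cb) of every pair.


Jones polynomial: V(q) = -q^-1 + 2 - q + 2q^2 - q^3 + q^4 - q^5
<D> = -A^-14 + A^-10 - A^-6 + 2A^-2 - A^2 + 2A^6 - A^10; writhe +2
components 1, writhe +2 (14 crossings)
3-colorings: 9 of 3^14, det 9 — tricolorable
note: w = +2 shifts under R1 moves; the (-A^3)^(-2) factor cancels that in V


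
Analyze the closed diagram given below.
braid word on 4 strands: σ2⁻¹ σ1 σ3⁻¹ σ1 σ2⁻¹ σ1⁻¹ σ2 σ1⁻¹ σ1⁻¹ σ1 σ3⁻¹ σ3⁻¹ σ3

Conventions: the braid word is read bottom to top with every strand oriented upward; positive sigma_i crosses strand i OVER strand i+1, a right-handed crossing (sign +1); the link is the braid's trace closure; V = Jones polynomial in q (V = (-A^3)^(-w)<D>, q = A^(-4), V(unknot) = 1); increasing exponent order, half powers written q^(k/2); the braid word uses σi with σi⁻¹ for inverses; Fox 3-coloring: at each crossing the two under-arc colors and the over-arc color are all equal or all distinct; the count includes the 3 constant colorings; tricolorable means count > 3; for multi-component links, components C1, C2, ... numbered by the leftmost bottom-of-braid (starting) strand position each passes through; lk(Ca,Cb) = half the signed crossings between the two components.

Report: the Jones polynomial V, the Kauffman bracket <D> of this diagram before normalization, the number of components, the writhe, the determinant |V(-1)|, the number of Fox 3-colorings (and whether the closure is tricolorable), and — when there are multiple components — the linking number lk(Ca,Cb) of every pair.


V(q) = -q^-5 + q^-4 - q^-3 + 2q^-2 - q^-1 + 2 - q
bracket: A^-13 - 2A^-9 + A^-5 - 2A^-1 + A^3 - A^7 + A^11, w = -3
1 component, writhe -3, over 13 crossings
det 9, colorings 9 of 3^13 — tricolorable
observation: the span of V is 6, forcing >= 6 crossings in any diagram


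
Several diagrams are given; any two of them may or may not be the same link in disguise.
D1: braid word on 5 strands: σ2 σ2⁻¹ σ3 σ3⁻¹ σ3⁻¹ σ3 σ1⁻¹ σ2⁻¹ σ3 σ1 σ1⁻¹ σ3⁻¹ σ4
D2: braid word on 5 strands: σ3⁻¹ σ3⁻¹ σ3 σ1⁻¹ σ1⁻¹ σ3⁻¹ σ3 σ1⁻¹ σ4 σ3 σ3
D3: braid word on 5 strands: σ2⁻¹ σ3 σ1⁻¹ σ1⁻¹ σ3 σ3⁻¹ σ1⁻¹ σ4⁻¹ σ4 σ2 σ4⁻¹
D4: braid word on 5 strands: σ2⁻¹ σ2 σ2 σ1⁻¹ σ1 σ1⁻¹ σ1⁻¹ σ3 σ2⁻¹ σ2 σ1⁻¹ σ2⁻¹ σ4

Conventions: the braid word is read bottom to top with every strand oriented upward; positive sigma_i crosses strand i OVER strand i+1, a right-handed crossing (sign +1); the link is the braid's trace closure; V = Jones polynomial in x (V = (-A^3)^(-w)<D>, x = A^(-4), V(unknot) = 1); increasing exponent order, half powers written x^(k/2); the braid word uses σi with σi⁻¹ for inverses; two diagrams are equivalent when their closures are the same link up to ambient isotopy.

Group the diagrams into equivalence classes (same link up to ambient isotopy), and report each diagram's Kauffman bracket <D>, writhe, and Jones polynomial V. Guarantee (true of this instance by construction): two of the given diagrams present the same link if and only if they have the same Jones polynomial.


classes: {D1} | {D2, D3, D4}
V(D1) = -x^(-1/2) - x^(1/2)  [13 crossings, <D> = A^-5 + A^-1, w = -1]
D2 (bracket A^-1 + A^3 + A^7 - A^15; 11 crossings at w = -1): V = x^(-9/2) - x^(-5/2) - x^(-3/2) - x^(-1/2)
V(D3) = x^(-9/2) - x^(-5/2) - x^(-3/2) - x^(-1/2)  (w -3, c 11, <D> = A^-7 + A^-3 + A - A^9)
V(D4) = x^(-9/2) - x^(-5/2) - x^(-3/2) - x^(-1/2)  [13 crossings, <D> = A^-1 + A^3 + A^7 - A^15, w = -1]
note: V(x) takes 2 values over 4 diagrams, fixing the grouping


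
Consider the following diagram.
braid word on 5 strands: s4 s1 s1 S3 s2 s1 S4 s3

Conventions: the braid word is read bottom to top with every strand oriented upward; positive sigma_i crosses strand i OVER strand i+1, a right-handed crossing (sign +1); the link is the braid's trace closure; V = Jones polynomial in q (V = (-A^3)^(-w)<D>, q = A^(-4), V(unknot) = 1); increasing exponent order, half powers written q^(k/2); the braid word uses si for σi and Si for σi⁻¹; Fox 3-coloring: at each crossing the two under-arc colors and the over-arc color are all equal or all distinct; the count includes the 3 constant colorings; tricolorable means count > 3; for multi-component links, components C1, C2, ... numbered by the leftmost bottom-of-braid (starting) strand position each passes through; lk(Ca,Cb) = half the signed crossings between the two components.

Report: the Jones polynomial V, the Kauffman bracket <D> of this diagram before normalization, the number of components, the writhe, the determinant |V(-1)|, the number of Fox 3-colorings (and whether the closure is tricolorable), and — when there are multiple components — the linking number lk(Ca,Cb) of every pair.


V(q) = q + q^3 - q^4
bracket: -A^-4 + 1 + A^8, w = +4
1 component, writhe +4, over 8 crossings
det 3, colorings 9 of 3^8 — tricolorable
observation: the span of V is 3, forcing >= 3 crossings in any diagram


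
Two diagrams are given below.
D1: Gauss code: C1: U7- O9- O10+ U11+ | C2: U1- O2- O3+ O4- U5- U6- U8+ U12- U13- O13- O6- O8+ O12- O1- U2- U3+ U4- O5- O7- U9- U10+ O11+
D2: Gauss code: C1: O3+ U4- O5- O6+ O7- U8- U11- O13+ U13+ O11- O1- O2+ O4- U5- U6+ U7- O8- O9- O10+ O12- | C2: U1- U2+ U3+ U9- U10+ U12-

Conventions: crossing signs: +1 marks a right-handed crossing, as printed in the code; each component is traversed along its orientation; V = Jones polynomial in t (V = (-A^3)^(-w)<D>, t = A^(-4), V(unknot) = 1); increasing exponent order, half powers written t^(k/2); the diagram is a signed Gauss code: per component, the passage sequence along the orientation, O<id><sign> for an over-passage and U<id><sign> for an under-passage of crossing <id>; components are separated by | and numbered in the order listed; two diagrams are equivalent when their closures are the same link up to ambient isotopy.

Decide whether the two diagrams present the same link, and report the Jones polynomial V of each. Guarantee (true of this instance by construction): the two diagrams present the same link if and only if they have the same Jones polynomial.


equivalent: yes
V(D1) = t^(-9/2) - t^(-5/2) - t^(-3/2) - t^(-1/2)  (w -5, c 13, <D> = A^-13 + A^-9 + A^-5 - A^3)
V(D2) = t^(-9/2) - t^(-5/2) - t^(-3/2) - t^(-1/2)  (w -3, c 13, <D> = A^-7 + A^-3 + A - A^9)
why: all 2 diagrams share one V(t), hence one class


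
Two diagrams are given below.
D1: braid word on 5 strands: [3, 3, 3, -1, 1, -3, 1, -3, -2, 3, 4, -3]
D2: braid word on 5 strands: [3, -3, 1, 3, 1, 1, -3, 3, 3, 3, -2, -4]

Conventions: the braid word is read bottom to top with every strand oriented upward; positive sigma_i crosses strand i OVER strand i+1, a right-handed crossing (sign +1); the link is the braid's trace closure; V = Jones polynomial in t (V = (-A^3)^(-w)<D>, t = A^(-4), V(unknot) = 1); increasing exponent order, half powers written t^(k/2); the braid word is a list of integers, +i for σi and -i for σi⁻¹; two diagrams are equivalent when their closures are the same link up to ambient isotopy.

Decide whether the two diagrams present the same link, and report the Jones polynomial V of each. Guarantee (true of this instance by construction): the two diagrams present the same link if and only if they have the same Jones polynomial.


equivalent: no
V(D1) = 1  (w +2, c 12, <D> = A^6)
V(D2) = t^2 + 2t^4 - 2t^5 + t^6 - 2t^7 + t^8  (w +4, c 12, <D> = A^-20 - 2A^-16 + A^-12 - 2A^-8 + 2A^-4 + A^4)
why: comparing 2 Jones polynomials yields 2 groups


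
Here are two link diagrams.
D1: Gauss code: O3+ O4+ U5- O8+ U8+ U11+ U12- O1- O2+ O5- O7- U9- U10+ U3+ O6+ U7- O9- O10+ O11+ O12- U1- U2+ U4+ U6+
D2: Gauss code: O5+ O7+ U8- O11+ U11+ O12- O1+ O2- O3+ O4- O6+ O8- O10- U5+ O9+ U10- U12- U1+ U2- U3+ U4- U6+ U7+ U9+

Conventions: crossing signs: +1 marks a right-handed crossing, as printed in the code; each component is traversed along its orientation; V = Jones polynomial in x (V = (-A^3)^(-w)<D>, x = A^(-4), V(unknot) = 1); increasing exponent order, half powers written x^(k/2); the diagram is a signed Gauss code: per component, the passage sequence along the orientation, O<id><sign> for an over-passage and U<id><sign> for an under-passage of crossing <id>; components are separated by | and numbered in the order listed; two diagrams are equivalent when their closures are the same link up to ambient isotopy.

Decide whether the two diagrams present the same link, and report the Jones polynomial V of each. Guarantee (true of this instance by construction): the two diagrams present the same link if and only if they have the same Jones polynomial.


equivalent: yes
D1 (bracket A^6; 12 crossings at w = +2): V = 1
V(D2) = 1  (w +2, c 12, <D> = A^6)
key observation: one V(x) for all 2 diagrams — one class (guaranteed)


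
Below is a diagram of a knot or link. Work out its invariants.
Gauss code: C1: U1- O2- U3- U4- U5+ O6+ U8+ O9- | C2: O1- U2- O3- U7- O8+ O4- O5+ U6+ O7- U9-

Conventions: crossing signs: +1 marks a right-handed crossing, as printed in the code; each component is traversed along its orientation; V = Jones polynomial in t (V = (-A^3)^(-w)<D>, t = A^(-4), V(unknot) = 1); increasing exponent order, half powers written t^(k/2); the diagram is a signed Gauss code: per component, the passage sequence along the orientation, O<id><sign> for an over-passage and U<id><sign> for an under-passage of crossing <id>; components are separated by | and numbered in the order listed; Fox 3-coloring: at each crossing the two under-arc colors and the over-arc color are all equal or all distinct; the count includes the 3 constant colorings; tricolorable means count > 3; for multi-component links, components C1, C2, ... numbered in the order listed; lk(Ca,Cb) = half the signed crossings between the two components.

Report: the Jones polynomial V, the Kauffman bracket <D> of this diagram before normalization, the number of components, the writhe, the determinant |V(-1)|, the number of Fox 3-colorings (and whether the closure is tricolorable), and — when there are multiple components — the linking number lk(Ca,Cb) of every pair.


Jones polynomial: V(t) = t^(-13/2) - 2t^(-11/2) + 2t^(-9/2) - 3t^(-7/2) + 2t^(-5/2) - 2t^(-3/2) + t^(-1/2) - t^(1/2)
<D> = A^-11 - A^-7 + 2A^-3 - 2A + 3A^5 - 2A^9 + 2A^13 - A^17; writhe -3
components 2, writhe -3 (9 crossings)
linking number lk(C1,C2) = -1
3-colorings: 3 of 3^9, det 14 — not tricolorable
note: summing lk over 1 pair gives -1


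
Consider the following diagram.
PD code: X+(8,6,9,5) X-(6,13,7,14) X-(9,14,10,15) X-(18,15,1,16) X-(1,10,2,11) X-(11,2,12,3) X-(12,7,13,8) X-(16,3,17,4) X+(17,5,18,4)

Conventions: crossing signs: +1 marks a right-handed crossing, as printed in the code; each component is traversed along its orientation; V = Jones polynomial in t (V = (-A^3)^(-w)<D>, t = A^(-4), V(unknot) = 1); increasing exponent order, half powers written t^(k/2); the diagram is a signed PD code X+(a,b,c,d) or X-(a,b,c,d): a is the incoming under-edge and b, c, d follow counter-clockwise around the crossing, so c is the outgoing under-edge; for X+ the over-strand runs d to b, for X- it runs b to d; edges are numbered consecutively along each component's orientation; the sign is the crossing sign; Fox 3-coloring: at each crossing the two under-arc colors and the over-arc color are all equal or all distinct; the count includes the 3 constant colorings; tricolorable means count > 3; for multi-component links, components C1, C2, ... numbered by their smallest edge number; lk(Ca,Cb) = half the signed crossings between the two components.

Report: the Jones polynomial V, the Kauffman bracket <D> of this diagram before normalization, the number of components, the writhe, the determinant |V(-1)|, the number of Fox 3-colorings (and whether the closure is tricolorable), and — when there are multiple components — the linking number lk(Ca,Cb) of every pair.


V = -t^-6 + t^-5 - t^-4 + 2t^-3 - t^-2 + t^-1
<D> = -A^-11 + A^-7 - 2A^-3 + A - A^5 + A^9 (w = -5)
1 component over 9 crossings, w = -5
3 Fox colorings among 3^9, |V(-1)| = 7: not tricolorable
why: w = -5 (over 9 crossings) is diagram-only; (-A^3)^(5) removes it from V


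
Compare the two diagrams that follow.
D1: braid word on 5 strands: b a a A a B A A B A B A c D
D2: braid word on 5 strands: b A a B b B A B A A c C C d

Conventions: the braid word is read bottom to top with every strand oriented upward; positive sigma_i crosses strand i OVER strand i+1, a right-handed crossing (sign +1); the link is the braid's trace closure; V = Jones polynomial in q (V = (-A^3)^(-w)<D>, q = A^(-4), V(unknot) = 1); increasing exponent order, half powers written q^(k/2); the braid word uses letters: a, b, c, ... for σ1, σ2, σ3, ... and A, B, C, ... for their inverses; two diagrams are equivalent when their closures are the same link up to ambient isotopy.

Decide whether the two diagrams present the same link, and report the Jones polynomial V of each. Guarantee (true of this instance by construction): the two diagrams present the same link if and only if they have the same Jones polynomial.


equivalent: no
V(D1) = -q^-6 + q^-5 - q^-4 + 2q^-3 - q^-2 + q^-1  (w -4, c 14, <D> = A^-8 - A^-4 + 2 - A^4 + A^8 - A^12)
V(D2) = -q^-4 + q^-3 + q^-1  [14 crossings, <D> = A^-8 + 1 - A^4, w = -4]
key observation: comparing 2 Jones polynomials yields 2 groups


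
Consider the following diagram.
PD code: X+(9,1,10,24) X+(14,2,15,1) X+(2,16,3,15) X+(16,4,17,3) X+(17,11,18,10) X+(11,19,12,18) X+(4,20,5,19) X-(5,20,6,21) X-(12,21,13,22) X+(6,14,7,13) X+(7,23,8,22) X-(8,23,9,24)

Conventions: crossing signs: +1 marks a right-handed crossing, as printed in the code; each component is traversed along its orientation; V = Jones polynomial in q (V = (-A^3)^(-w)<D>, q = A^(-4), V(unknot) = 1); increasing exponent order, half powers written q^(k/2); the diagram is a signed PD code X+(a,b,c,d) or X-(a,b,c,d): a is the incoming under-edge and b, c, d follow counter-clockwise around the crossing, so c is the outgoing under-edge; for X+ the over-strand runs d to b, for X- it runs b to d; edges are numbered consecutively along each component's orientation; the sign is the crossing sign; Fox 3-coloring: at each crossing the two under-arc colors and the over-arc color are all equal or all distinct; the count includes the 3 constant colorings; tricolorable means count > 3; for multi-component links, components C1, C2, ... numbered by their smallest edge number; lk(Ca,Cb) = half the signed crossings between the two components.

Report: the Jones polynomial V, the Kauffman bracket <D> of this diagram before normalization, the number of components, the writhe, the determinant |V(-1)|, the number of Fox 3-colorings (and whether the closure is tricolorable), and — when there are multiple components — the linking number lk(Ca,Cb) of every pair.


V = q^2 + q^4 - q^5 + q^6 - q^7
<D> = -A^-10 + A^-6 - A^-2 + A^2 + A^10 (w = +6)
1 component over 12 crossings, w = +6
3 Fox colorings among 3^12, |V(-1)| = 5: not tricolorable
why: the span of V is 5, forcing >= 5 crossings in any diagram


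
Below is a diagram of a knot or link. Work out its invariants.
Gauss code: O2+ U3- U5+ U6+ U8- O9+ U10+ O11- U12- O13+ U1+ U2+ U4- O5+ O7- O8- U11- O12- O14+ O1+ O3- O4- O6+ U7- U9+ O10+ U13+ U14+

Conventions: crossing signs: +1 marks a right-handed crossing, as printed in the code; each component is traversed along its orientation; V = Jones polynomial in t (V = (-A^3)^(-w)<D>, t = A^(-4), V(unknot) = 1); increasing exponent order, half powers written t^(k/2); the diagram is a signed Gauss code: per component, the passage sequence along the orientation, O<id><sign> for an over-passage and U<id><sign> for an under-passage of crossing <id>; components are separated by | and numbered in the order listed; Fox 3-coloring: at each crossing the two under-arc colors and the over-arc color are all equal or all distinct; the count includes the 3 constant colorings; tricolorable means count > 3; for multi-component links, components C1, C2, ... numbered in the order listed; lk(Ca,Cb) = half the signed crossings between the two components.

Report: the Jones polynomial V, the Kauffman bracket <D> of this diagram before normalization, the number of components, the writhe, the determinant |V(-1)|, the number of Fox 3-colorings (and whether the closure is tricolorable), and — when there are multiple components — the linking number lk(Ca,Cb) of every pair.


Jones polynomial: V(t) = -t^-2 + 2t^-1 - 3 + 5t - 4t^2 + 5t^3 - 4t^4 + 2t^5 - t^6
<D> = -A^-18 + 2A^-14 - 4A^-10 + 5A^-6 - 4A^-2 + 5A^2 - 3A^6 + 2A^10 - A^14; writhe +2
components 1, writhe +2 (14 crossings)
3-colorings: 9 of 3^14, det 27 — tricolorable
note: the span of V is 8, forcing >= 8 crossings in any diagram
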